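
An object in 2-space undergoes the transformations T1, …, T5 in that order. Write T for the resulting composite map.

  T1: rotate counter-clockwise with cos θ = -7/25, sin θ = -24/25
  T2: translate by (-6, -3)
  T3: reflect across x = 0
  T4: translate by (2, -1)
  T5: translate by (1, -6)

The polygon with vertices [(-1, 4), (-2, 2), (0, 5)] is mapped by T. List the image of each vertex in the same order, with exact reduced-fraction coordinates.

image vertices: (122/25, -254/25), (163/25, -216/25), (21/5, -57/5)

T1 rotate counter-clockwise with cos θ = -7/25, sin θ = -24/25: (-1, 4) → (103/25, -4/25); (-2, 2) → (62/25, 34/25); (0, 5) → (24/5, -7/5)
T2 translate by (-6, -3): (103/25, -4/25) → (-47/25, -79/25); (62/25, 34/25) → (-88/25, -41/25); (24/5, -7/5) → (-6/5, -22/5)
T3 reflect across x = 0: (-47/25, -79/25) → (47/25, -79/25); (-88/25, -41/25) → (88/25, -41/25); (-6/5, -22/5) → (6/5, -22/5)
T4 translate by (2, -1): (47/25, -79/25) → (97/25, -104/25); (88/25, -41/25) → (138/25, -66/25); (6/5, -22/5) → (16/5, -27/5)
T5 translate by (1, -6): (97/25, -104/25) → (122/25, -254/25); (138/25, -66/25) → (163/25, -216/25); (16/5, -27/5) → (21/5, -57/5)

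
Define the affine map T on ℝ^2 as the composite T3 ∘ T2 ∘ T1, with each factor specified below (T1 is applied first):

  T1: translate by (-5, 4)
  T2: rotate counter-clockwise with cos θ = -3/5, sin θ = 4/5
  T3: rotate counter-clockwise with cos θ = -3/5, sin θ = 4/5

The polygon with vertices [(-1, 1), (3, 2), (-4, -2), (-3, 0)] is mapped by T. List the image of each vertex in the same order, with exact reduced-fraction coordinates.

T1 translate by (-5, 4): (-1, 1) → (-6, 5); (3, 2) → (-2, 6); (-4, -2) → (-9, 2); (-3, 0) → (-8, 4)
T2 rotate counter-clockwise with cos θ = -3/5, sin θ = 4/5: (-6, 5) → (-2/5, -39/5); (-2, 6) → (-18/5, -26/5); (-9, 2) → (19/5, -42/5); (-8, 4) → (8/5, -44/5)
T3 rotate counter-clockwise with cos θ = -3/5, sin θ = 4/5: (-2/5, -39/5) → (162/25, 109/25); (-18/5, -26/5) → (158/25, 6/25); (19/5, -42/5) → (111/25, 202/25); (8/5, -44/5) → (152/25, 164/25)

image vertices: (162/25, 109/25), (158/25, 6/25), (111/25, 202/25), (152/25, 164/25)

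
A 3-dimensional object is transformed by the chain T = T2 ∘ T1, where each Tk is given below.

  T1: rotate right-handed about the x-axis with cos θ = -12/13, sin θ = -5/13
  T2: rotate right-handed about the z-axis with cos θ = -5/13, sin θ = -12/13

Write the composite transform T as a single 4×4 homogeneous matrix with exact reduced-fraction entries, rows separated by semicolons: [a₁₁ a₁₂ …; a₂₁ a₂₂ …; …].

T1 = [1 0 0 0; 0 -12/13 5/13 0; 0 -5/13 -12/13 0; 0 0 0 1]
T2·T1 = [-5/13 -144/169 60/169 0; -12/13 60/169 -25/169 0; 0 -5/13 -12/13 0; 0 0 0 1]

T = [-5/13 -144/169 60/169 0; -12/13 60/169 -25/169 0; 0 -5/13 -12/13 0; 0 0 0 1]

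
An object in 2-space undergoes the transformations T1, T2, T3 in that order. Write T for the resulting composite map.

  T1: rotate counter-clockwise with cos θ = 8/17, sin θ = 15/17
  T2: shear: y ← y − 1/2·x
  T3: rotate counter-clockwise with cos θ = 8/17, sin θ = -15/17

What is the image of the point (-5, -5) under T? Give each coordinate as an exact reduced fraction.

T1 rotate counter-clockwise with cos θ = 8/17, sin θ = 15/17: (-5, -5) → (35/17, -115/17)
T2 shear: y ← y − 1/2·x: (35/17, -115/17) → (35/17, -265/34)
T3 rotate counter-clockwise with cos θ = 8/17, sin θ = -15/17: (35/17, -265/34) → (-3415/578, -1585/289)

T(p) = (-3415/578, -1585/289)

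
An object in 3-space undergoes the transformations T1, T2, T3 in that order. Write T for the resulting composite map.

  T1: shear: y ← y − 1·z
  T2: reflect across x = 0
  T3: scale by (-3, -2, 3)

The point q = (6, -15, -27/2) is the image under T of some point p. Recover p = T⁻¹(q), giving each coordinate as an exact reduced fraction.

T1 = [1 0 0 0; 0 1 -1 0; 0 0 1 0; 0 0 0 1]
T2·T1 = [-1 0 0 0; 0 1 -1 0; 0 0 1 0; 0 0 0 1]
T3·…·T1 = [3 0 0 0; 0 -2 2 0; 0 0 3 0; 0 0 0 1]
det M = -18; M⁻¹ = [1/3 0 0 0; 0 -1/2 1/3 0; 0 0 1/3 0; 0 0 0 1]
M⁻¹ · (6, -15, -27/2)ᵀ = (2, 3, -9/2)ᵀ

p = (2, 3, -9/2)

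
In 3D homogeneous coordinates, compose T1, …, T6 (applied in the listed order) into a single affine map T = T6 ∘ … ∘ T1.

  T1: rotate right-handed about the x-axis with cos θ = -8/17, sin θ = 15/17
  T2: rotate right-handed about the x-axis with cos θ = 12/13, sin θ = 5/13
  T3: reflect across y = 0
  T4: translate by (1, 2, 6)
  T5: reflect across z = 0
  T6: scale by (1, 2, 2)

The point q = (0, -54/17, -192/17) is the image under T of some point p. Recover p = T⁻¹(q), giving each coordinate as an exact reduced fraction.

T1 = [1 0 0 0; 0 -8/17 -15/17 0; 0 15/17 -8/17 0; 0 0 0 1]
T2·T1 = [1 0 0 0; 0 -171/221 -140/221 0; 0 140/221 -171/221 0; 0 0 0 1]
T3·…·T1 = [1 0 0 0; 0 171/221 140/221 0; 0 140/221 -171/221 0; 0 0 0 1]
T4·…·T1 = [1 0 0 1; 0 171/221 140/221 2; 0 140/221 -171/221 6; 0 0 0 1]
T5·…·T1 = [1 0 0 1; 0 171/221 140/221 2; 0 -140/221 171/221 -6; 0 0 0 1]
T6·…·T1 = [1 0 0 1; 0 342/221 280/221 4; 0 -280/221 342/221 -12; 0 0 0 1]
det M = 4; M⁻¹ = [1 0 0 -1; 0 171/442 -70/221 -1182/221; 0 70/221 171/442 746/221; 0 0 0 1]
M⁻¹ · (0, -54/17, -192/17)ᵀ = (-1, -3, -2)ᵀ

p = (-1, -3, -2)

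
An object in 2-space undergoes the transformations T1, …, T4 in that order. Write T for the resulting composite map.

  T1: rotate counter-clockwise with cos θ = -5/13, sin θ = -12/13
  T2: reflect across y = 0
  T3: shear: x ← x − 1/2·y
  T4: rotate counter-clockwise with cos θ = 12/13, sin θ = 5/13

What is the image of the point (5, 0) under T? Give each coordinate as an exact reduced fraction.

T(p) = (-960/169, 445/169)

T1 rotate counter-clockwise with cos θ = -5/13, sin θ = -12/13: (5, 0) → (-25/13, -60/13)
T2 reflect across y = 0: (-25/13, -60/13) → (-25/13, 60/13)
T3 shear: x ← x − 1/2·y: (-25/13, 60/13) → (-55/13, 60/13)
T4 rotate counter-clockwise with cos θ = 12/13, sin θ = 5/13: (-55/13, 60/13) → (-960/169, 445/169)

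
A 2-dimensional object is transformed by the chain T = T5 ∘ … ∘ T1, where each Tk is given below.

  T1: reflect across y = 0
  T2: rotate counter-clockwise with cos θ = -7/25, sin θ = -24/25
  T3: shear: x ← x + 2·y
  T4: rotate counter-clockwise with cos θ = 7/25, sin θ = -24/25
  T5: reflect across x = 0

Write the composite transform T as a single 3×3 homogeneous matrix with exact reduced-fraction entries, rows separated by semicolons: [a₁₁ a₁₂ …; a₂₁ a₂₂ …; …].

T1 = [1 0 0; 0 -1 0; 0 0 1]
T2·T1 = [-7/25 -24/25 0; -24/25 7/25 0; 0 0 1]
T3·…·T1 = [-11/5 -2/5 0; -24/25 7/25 0; 0 0 1]
T4·…·T1 = [-961/625 98/625 0; 1152/625 289/625 0; 0 0 1]
T5·…·T1 = [961/625 -98/625 0; 1152/625 289/625 0; 0 0 1]

T = [961/625 -98/625 0; 1152/625 289/625 0; 0 0 1]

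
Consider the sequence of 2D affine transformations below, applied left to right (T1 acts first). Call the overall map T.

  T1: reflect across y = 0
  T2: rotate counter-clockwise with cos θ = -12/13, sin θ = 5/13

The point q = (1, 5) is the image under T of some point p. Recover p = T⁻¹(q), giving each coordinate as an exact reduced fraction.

T1 = [1 0 0; 0 -1 0; 0 0 1]
T2·T1 = [-12/13 5/13 0; 5/13 12/13 0; 0 0 1]
det M = -1; M⁻¹ = [-12/13 5/13 0; 5/13 12/13 0; 0 0 1]
M⁻¹ · (1, 5)ᵀ = (1, 5)ᵀ

p = (1, 5)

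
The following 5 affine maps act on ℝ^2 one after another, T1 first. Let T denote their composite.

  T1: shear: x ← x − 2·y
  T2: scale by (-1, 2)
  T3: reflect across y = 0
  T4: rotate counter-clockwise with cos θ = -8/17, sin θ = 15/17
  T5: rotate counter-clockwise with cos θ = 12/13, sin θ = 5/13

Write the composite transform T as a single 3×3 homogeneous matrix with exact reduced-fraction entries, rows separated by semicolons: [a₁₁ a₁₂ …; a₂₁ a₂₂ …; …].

T = [171/221 -62/221 0; -140/221 622/221 0; 0 0 1]

T1 = [1 -2 0; 0 1 0; 0 0 1]
T2·T1 = [-1 2 0; 0 2 0; 0 0 1]
T3·…·T1 = [-1 2 0; 0 -2 0; 0 0 1]
T4·…·T1 = [8/17 14/17 0; -15/17 46/17 0; 0 0 1]
T5·…·T1 = [171/221 -62/221 0; -140/221 622/221 0; 0 0 1]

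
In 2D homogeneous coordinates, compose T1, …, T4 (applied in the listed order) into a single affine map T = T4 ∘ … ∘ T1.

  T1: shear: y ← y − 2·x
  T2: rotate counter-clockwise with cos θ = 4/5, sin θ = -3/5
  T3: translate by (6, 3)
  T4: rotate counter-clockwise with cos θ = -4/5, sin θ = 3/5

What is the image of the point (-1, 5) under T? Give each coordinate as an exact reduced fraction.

T(p) = (-326/25, -43/25)

T1 shear: y ← y − 2·x: (-1, 5) → (-1, 7)
T2 rotate counter-clockwise with cos θ = 4/5, sin θ = -3/5: (-1, 7) → (17/5, 31/5)
T3 translate by (6, 3): (17/5, 31/5) → (47/5, 46/5)
T4 rotate counter-clockwise with cos θ = -4/5, sin θ = 3/5: (47/5, 46/5) → (-326/25, -43/25)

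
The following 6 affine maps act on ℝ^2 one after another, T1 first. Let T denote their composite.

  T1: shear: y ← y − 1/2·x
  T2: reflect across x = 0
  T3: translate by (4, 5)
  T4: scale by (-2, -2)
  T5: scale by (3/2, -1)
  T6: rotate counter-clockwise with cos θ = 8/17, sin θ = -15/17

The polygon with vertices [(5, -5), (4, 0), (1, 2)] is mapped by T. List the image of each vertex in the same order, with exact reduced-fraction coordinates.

image vertices: (-3, -5), (90/17, 48/17), (123/17, 239/17)

T1 shear: y ← y − 1/2·x: (5, -5) → (5, -15/2); (4, 0) → (4, -2); (1, 2) → (1, 3/2)
T2 reflect across x = 0: (5, -15/2) → (-5, -15/2); (4, -2) → (-4, -2); (1, 3/2) → (-1, 3/2)
T3 translate by (4, 5): (-5, -15/2) → (-1, -5/2); (-4, -2) → (0, 3); (-1, 3/2) → (3, 13/2)
T4 scale by (-2, -2): (-1, -5/2) → (2, 5); (0, 3) → (0, -6); (3, 13/2) → (-6, -13)
T5 scale by (3/2, -1): (2, 5) → (3, -5); (0, -6) → (0, 6); (-6, -13) → (-9, 13)
T6 rotate counter-clockwise with cos θ = 8/17, sin θ = -15/17: (3, -5) → (-3, -5); (0, 6) → (90/17, 48/17); (-9, 13) → (123/17, 239/17)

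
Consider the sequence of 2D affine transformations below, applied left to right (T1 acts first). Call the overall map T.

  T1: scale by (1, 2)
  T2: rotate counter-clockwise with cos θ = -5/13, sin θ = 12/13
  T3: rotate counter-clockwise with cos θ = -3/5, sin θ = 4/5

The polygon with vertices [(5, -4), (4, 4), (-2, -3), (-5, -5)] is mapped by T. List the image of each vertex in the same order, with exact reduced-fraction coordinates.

T1 scale by (1, 2): (5, -4) → (5, -8); (4, 4) → (4, 8); (-2, -3) → (-2, -6); (-5, -5) → (-5, -10)
T2 rotate counter-clockwise with cos θ = -5/13, sin θ = 12/13: (5, -8) → (71/13, 100/13); (4, 8) → (-116/13, 8/13); (-2, -6) → (82/13, 6/13); (-5, -10) → (145/13, -10/13)
T3 rotate counter-clockwise with cos θ = -3/5, sin θ = 4/5: (71/13, 100/13) → (-613/65, -16/65); (-116/13, 8/13) → (316/65, -488/65); (82/13, 6/13) → (-54/13, 62/13); (145/13, -10/13) → (-79/13, 122/13)

image vertices: (-613/65, -16/65), (316/65, -488/65), (-54/13, 62/13), (-79/13, 122/13)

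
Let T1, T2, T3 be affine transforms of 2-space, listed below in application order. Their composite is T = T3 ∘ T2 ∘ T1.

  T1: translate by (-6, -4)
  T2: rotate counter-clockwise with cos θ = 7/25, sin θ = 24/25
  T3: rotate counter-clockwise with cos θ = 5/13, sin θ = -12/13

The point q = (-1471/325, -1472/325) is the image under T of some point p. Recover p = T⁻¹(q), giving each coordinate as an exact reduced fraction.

T1 = [1 0 -6; 0 1 -4; 0 0 1]
T2·T1 = [7/25 -24/25 54/25; 24/25 7/25 -172/25; 0 0 1]
T3·…·T1 = [323/325 -36/325 -138/25; 36/325 323/325 -116/25; 0 0 1]
det M = 1; M⁻¹ = [323/325 36/325 6; -36/325 323/325 4; 0 0 1]
M⁻¹ · (-1471/325, -1472/325)ᵀ = (1, 0)ᵀ

p = (1, 0)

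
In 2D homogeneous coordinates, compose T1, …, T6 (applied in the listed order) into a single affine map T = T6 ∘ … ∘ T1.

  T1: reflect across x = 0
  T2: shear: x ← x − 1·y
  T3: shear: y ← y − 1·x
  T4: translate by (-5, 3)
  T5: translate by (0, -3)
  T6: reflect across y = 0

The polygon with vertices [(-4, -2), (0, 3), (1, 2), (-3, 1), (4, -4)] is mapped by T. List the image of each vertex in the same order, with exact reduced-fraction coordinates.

T1 reflect across x = 0: (-4, -2) → (4, -2); (0, 3) → (0, 3); (1, 2) → (-1, 2); (-3, 1) → (3, 1); (4, -4) → (-4, -4)
T2 shear: x ← x − 1·y: (4, -2) → (6, -2); (0, 3) → (-3, 3); (-1, 2) → (-3, 2); (3, 1) → (2, 1); (-4, -4) → (0, -4)
T3 shear: y ← y − 1·x: (6, -2) → (6, -8); (-3, 3) → (-3, 6); (-3, 2) → (-3, 5); (2, 1) → (2, -1); (0, -4) → (0, -4)
T4 translate by (-5, 3): (6, -8) → (1, -5); (-3, 6) → (-8, 9); (-3, 5) → (-8, 8); (2, -1) → (-3, 2); (0, -4) → (-5, -1)
T5 translate by (0, -3): (1, -5) → (1, -8); (-8, 9) → (-8, 6); (-8, 8) → (-8, 5); (-3, 2) → (-3, -1); (-5, -1) → (-5, -4)
T6 reflect across y = 0: (1, -8) → (1, 8); (-8, 6) → (-8, -6); (-8, 5) → (-8, -5); (-3, -1) → (-3, 1); (-5, -4) → (-5, 4)

image vertices: (1, 8), (-8, -6), (-8, -5), (-3, 1), (-5, 4)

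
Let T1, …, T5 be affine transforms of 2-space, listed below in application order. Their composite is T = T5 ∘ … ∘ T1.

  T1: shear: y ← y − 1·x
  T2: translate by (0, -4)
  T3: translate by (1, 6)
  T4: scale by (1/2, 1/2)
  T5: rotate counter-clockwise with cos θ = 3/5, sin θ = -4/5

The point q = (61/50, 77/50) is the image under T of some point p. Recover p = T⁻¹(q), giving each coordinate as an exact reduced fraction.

T1 = [1 0 0; -1 1 0; 0 0 1]
T2·T1 = [1 0 0; -1 1 -4; 0 0 1]
T3·…·T1 = [1 0 1; -1 1 2; 0 0 1]
T4·…·T1 = [1/2 0 1/2; -1/2 1/2 1; 0 0 1]
T5·…·T1 = [-1/10 2/5 11/10; -7/10 3/10 1/5; 0 0 1]
det M = 1/4; M⁻¹ = [6/5 -8/5 -1; 14/5 -2/5 -3; 0 0 1]
M⁻¹ · (61/50, 77/50)ᵀ = (-2, -1/5)ᵀ

p = (-2, -1/5)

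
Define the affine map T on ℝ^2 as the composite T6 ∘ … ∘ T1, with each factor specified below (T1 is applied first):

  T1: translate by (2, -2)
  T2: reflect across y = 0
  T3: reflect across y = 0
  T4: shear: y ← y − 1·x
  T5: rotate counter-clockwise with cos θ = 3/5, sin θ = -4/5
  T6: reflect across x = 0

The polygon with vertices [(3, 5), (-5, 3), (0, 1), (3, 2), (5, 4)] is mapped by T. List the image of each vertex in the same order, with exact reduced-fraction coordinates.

image vertices: (-7/5, -26/5), (-7/5, 24/5), (6/5, -17/5), (1, -7), (-1/5, -43/5)

T1 translate by (2, -2): (3, 5) → (5, 3); (-5, 3) → (-3, 1); (0, 1) → (2, -1); (3, 2) → (5, 0); (5, 4) → (7, 2)
T2 reflect across y = 0: (5, 3) → (5, -3); (-3, 1) → (-3, -1); (2, -1) → (2, 1); (5, 0) → (5, 0); (7, 2) → (7, -2)
T3 reflect across y = 0: (5, -3) → (5, 3); (-3, -1) → (-3, 1); (2, 1) → (2, -1); (5, 0) → (5, 0); (7, -2) → (7, 2)
T4 shear: y ← y − 1·x: (5, 3) → (5, -2); (-3, 1) → (-3, 4); (2, -1) → (2, -3); (5, 0) → (5, -5); (7, 2) → (7, -5)
T5 rotate counter-clockwise with cos θ = 3/5, sin θ = -4/5: (5, -2) → (7/5, -26/5); (-3, 4) → (7/5, 24/5); (2, -3) → (-6/5, -17/5); (5, -5) → (-1, -7); (7, -5) → (1/5, -43/5)
T6 reflect across x = 0: (7/5, -26/5) → (-7/5, -26/5); (7/5, 24/5) → (-7/5, 24/5); (-6/5, -17/5) → (6/5, -17/5); (-1, -7) → (1, -7); (1/5, -43/5) → (-1/5, -43/5)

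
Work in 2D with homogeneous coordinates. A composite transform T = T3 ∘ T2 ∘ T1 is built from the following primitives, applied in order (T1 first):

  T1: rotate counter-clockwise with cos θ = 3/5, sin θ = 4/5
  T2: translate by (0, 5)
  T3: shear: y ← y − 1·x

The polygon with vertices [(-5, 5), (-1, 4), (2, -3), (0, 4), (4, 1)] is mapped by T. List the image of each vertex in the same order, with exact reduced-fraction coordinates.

T1 rotate counter-clockwise with cos θ = 3/5, sin θ = 4/5: (-5, 5) → (-7, -1); (-1, 4) → (-19/5, 8/5); (2, -3) → (18/5, -1/5); (0, 4) → (-16/5, 12/5); (4, 1) → (8/5, 19/5)
T2 translate by (0, 5): (-7, -1) → (-7, 4); (-19/5, 8/5) → (-19/5, 33/5); (18/5, -1/5) → (18/5, 24/5); (-16/5, 12/5) → (-16/5, 37/5); (8/5, 19/5) → (8/5, 44/5)
T3 shear: y ← y − 1·x: (-7, 4) → (-7, 11); (-19/5, 33/5) → (-19/5, 52/5); (18/5, 24/5) → (18/5, 6/5); (-16/5, 37/5) → (-16/5, 53/5); (8/5, 44/5) → (8/5, 36/5)

image vertices: (-7, 11), (-19/5, 52/5), (18/5, 6/5), (-16/5, 53/5), (8/5, 36/5)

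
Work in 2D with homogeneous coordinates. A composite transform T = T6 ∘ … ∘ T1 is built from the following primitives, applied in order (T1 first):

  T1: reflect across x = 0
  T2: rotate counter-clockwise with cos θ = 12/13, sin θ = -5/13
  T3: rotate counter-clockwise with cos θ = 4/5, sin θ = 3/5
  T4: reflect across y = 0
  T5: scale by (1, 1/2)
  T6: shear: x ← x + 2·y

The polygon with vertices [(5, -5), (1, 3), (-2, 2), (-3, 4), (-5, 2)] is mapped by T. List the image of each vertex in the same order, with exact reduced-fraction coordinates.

T1 reflect across x = 0: (5, -5) → (-5, -5); (1, 3) → (-1, 3); (-2, 2) → (2, 2); (-3, 4) → (3, 4); (-5, 2) → (5, 2)
T2 rotate counter-clockwise with cos θ = 12/13, sin θ = -5/13: (-5, -5) → (-85/13, -35/13); (-1, 3) → (3/13, 41/13); (2, 2) → (34/13, 14/13); (3, 4) → (56/13, 33/13); (5, 2) → (70/13, -1/13)
T3 rotate counter-clockwise with cos θ = 4/5, sin θ = 3/5: (-85/13, -35/13) → (-47/13, -79/13); (3/13, 41/13) → (-111/65, 173/65); (34/13, 14/13) → (94/65, 158/65); (56/13, 33/13) → (25/13, 60/13); (70/13, -1/13) → (283/65, 206/65)
T4 reflect across y = 0: (-47/13, -79/13) → (-47/13, 79/13); (-111/65, 173/65) → (-111/65, -173/65); (94/65, 158/65) → (94/65, -158/65); (25/13, 60/13) → (25/13, -60/13); (283/65, 206/65) → (283/65, -206/65)
T5 scale by (1, 1/2): (-47/13, 79/13) → (-47/13, 79/26); (-111/65, -173/65) → (-111/65, -173/130); (94/65, -158/65) → (94/65, -79/65); (25/13, -60/13) → (25/13, -30/13); (283/65, -206/65) → (283/65, -103/65)
T6 shear: x ← x + 2·y: (-47/13, 79/26) → (32/13, 79/26); (-111/65, -173/130) → (-284/65, -173/130); (94/65, -79/65) → (-64/65, -79/65); (25/13, -30/13) → (-35/13, -30/13); (283/65, -103/65) → (77/65, -103/65)

image vertices: (32/13, 79/26), (-284/65, -173/130), (-64/65, -79/65), (-35/13, -30/13), (77/65, -103/65)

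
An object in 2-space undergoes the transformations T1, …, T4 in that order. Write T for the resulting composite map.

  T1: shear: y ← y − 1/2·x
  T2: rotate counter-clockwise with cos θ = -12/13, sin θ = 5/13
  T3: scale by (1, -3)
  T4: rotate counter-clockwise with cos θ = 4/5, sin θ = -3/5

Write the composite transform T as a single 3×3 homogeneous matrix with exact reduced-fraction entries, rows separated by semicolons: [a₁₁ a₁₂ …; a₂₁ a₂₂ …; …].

T1 = [1 0 0; -1/2 1 0; 0 0 1]
T2·T1 = [-19/26 -5/13 0; 11/13 -12/13 0; 0 0 1]
T3·…·T1 = [-19/26 -5/13 0; -33/13 36/13 0; 0 0 1]
T4·…·T1 = [-137/65 88/65 0; -207/130 159/65 0; 0 0 1]

T = [-137/65 88/65 0; -207/130 159/65 0; 0 0 1]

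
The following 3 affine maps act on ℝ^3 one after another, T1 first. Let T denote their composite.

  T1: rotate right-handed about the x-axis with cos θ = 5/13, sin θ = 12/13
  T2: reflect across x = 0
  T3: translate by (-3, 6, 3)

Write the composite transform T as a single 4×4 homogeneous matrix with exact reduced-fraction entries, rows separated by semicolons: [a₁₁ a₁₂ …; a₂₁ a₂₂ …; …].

T = [-1 0 0 -3; 0 5/13 -12/13 6; 0 12/13 5/13 3; 0 0 0 1]

T1 = [1 0 0 0; 0 5/13 -12/13 0; 0 12/13 5/13 0; 0 0 0 1]
T2·T1 = [-1 0 0 0; 0 5/13 -12/13 0; 0 12/13 5/13 0; 0 0 0 1]
T3·…·T1 = [-1 0 0 -3; 0 5/13 -12/13 6; 0 12/13 5/13 3; 0 0 0 1]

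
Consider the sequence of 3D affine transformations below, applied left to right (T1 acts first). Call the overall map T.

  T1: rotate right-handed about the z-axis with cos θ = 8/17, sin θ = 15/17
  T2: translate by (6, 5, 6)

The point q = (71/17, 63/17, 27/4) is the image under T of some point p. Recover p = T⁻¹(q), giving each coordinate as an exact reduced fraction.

p = (-2, 1, 3/4)

T1 = [8/17 -15/17 0 0; 15/17 8/17 0 0; 0 0 1 0; 0 0 0 1]
T2·T1 = [8/17 -15/17 0 6; 15/17 8/17 0 5; 0 0 1 6; 0 0 0 1]
det M = 1; M⁻¹ = [8/17 15/17 0 -123/17; -15/17 8/17 0 50/17; 0 0 1 -6; 0 0 0 1]
M⁻¹ · (71/17, 63/17, 27/4)ᵀ = (-2, 1, 3/4)ᵀ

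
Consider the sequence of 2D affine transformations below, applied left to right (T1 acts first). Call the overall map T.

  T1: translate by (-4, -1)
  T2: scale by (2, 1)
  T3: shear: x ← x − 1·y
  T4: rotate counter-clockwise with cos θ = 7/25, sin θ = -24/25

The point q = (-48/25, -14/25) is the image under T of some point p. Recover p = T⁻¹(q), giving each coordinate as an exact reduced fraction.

p = (3, -1)

T1 = [1 0 -4; 0 1 -1; 0 0 1]
T2·T1 = [2 0 -8; 0 1 -1; 0 0 1]
T3·…·T1 = [2 -1 -7; 0 1 -1; 0 0 1]
T4·…·T1 = [14/25 17/25 -73/25; -48/25 31/25 161/25; 0 0 1]
det M = 2; M⁻¹ = [31/50 -17/50 4; 24/25 7/25 1; 0 0 1]
M⁻¹ · (-48/25, -14/25)ᵀ = (3, -1)ᵀ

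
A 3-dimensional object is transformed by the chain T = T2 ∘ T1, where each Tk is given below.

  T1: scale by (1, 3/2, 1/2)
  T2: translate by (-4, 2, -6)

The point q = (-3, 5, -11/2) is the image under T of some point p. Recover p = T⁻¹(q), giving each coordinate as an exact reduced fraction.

T1 = [1 0 0 0; 0 3/2 0 0; 0 0 1/2 0; 0 0 0 1]
T2·T1 = [1 0 0 -4; 0 3/2 0 2; 0 0 1/2 -6; 0 0 0 1]
det M = 3/4; M⁻¹ = [1 0 0 4; 0 2/3 0 -4/3; 0 0 2 12; 0 0 0 1]
M⁻¹ · (-3, 5, -11/2)ᵀ = (1, 2, 1)ᵀ

p = (1, 2, 1)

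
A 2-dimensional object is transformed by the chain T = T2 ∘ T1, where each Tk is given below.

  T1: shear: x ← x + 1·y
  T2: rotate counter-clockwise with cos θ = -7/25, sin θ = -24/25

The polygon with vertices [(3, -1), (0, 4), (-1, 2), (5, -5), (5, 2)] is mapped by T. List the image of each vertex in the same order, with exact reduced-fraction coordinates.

image vertices: (-38/25, -41/25), (68/25, -124/25), (41/25, -38/25), (-24/5, 7/5), (-1/25, -182/25)

T1 shear: x ← x + 1·y: (3, -1) → (2, -1); (0, 4) → (4, 4); (-1, 2) → (1, 2); (5, -5) → (0, -5); (5, 2) → (7, 2)
T2 rotate counter-clockwise with cos θ = -7/25, sin θ = -24/25: (2, -1) → (-38/25, -41/25); (4, 4) → (68/25, -124/25); (1, 2) → (41/25, -38/25); (0, -5) → (-24/5, 7/5); (7, 2) → (-1/25, -182/25)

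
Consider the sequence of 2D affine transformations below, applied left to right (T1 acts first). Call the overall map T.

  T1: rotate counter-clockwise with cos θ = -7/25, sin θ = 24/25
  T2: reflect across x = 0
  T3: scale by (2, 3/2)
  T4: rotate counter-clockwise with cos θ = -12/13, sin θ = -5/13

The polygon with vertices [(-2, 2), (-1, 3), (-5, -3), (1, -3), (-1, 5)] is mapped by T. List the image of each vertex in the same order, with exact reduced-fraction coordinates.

T1 rotate counter-clockwise with cos θ = -7/25, sin θ = 24/25: (-2, 2) → (-34/25, -62/25); (-1, 3) → (-13/5, -9/5); (-5, -3) → (107/25, -99/25); (1, -3) → (13/5, 9/5); (-1, 5) → (-113/25, -59/25)
T2 reflect across x = 0: (-34/25, -62/25) → (34/25, -62/25); (-13/5, -9/5) → (13/5, -9/5); (107/25, -99/25) → (-107/25, -99/25); (13/5, 9/5) → (-13/5, 9/5); (-113/25, -59/25) → (113/25, -59/25)
T3 scale by (2, 3/2): (34/25, -62/25) → (68/25, -93/25); (13/5, -9/5) → (26/5, -27/10); (-107/25, -99/25) → (-214/25, -297/50); (-13/5, 9/5) → (-26/5, 27/10); (113/25, -59/25) → (226/25, -177/50)
T4 rotate counter-clockwise with cos θ = -12/13, sin θ = -5/13: (68/25, -93/25) → (-1281/325, 776/325); (26/5, -27/10) → (-759/130, 32/65); (-214/25, -297/50) → (3651/650, 2852/325); (-26/5, 27/10) → (759/130, -32/65); (226/25, -177/50) → (-6309/650, -68/325)

image vertices: (-1281/325, 776/325), (-759/130, 32/65), (3651/650, 2852/325), (759/130, -32/65), (-6309/650, -68/325)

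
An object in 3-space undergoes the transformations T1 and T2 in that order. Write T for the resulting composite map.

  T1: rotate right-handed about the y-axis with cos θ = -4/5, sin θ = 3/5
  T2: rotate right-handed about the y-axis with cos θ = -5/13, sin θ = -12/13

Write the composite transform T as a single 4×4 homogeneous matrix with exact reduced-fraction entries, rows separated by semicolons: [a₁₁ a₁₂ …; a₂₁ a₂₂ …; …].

T = [56/65 0 33/65 0; 0 1 0 0; -33/65 0 56/65 0; 0 0 0 1]

T1 = [-4/5 0 3/5 0; 0 1 0 0; -3/5 0 -4/5 0; 0 0 0 1]
T2·T1 = [56/65 0 33/65 0; 0 1 0 0; -33/65 0 56/65 0; 0 0 0 1]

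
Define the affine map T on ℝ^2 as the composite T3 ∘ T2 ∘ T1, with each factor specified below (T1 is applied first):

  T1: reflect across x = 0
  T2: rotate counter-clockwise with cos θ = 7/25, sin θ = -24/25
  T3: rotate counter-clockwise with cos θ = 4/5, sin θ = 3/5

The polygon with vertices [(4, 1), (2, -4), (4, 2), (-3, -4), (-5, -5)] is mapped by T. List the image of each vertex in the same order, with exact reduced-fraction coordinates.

T1 reflect across x = 0: (4, 1) → (-4, 1); (2, -4) → (-2, -4); (4, 2) → (-4, 2); (-3, -4) → (3, -4); (-5, -5) → (5, -5)
T2 rotate counter-clockwise with cos θ = 7/25, sin θ = -24/25: (-4, 1) → (-4/25, 103/25); (-2, -4) → (-22/5, 4/5); (-4, 2) → (4/5, 22/5); (3, -4) → (-3, -4); (5, -5) → (-17/5, -31/5)
T3 rotate counter-clockwise with cos θ = 4/5, sin θ = 3/5: (-4/25, 103/25) → (-13/5, 16/5); (-22/5, 4/5) → (-4, -2); (4/5, 22/5) → (-2, 4); (-3, -4) → (0, -5); (-17/5, -31/5) → (1, -7)

image vertices: (-13/5, 16/5), (-4, -2), (-2, 4), (0, -5), (1, -7)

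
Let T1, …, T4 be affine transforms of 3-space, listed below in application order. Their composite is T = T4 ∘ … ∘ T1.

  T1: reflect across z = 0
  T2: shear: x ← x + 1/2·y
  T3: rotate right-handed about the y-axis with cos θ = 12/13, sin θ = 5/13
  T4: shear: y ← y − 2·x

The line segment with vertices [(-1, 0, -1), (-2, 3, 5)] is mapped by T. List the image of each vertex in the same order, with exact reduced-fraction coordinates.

image vertices: (-7/13, 14/13, 17/13), (-31/13, 101/13, -115/26)

T1 reflect across z = 0: (-1, 0, -1) → (-1, 0, 1); (-2, 3, 5) → (-2, 3, -5)
T2 shear: x ← x + 1/2·y: (-1, 0, 1) → (-1, 0, 1); (-2, 3, -5) → (-1/2, 3, -5)
T3 rotate right-handed about the y-axis with cos θ = 12/13, sin θ = 5/13: (-1, 0, 1) → (-7/13, 0, 17/13); (-1/2, 3, -5) → (-31/13, 3, -115/26)
T4 shear: y ← y − 2·x: (-7/13, 0, 17/13) → (-7/13, 14/13, 17/13); (-31/13, 3, -115/26) → (-31/13, 101/13, -115/26)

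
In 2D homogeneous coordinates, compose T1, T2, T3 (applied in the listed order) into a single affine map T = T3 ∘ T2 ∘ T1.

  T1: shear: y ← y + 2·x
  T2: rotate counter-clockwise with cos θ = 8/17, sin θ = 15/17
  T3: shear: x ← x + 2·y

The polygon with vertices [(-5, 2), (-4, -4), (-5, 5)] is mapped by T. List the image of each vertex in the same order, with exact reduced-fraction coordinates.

image vertices: (-198/17, -139/17), (-164/17, -156/17), (-195/17, -115/17)

T1 shear: y ← y + 2·x: (-5, 2) → (-5, -8); (-4, -4) → (-4, -12); (-5, 5) → (-5, -5)
T2 rotate counter-clockwise with cos θ = 8/17, sin θ = 15/17: (-5, -8) → (80/17, -139/17); (-4, -12) → (148/17, -156/17); (-5, -5) → (35/17, -115/17)
T3 shear: x ← x + 2·y: (80/17, -139/17) → (-198/17, -139/17); (148/17, -156/17) → (-164/17, -156/17); (35/17, -115/17) → (-195/17, -115/17)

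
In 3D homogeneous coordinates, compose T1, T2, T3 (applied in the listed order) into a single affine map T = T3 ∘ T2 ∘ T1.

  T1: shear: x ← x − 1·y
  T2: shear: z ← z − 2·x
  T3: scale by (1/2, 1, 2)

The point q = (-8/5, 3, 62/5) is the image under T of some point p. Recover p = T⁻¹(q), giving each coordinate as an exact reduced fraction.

T1 = [1 -1 0 0; 0 1 0 0; 0 0 1 0; 0 0 0 1]
T2·T1 = [1 -1 0 0; 0 1 0 0; -2 2 1 0; 0 0 0 1]
T3·…·T1 = [1/2 -1/2 0 0; 0 1 0 0; -4 4 2 0; 0 0 0 1]
det M = 1; M⁻¹ = [2 1 0 0; 0 1 0 0; 4 0 1/2 0; 0 0 0 1]
M⁻¹ · (-8/5, 3, 62/5)ᵀ = (-1/5, 3, -1/5)ᵀ

p = (-1/5, 3, -1/5)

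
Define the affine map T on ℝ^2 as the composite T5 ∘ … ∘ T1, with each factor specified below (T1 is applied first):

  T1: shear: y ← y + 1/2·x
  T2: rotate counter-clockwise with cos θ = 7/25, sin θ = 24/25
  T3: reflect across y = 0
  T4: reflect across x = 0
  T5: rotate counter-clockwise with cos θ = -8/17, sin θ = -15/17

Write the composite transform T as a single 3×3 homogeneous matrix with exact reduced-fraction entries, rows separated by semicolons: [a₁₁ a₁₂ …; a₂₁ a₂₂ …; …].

T = [-181/170 -297/425 0; 29/85 -304/425 0; 0 0 1]

T1 = [1 0 0; 1/2 1 0; 0 0 1]
T2·T1 = [-1/5 -24/25 0; 11/10 7/25 0; 0 0 1]
T3·…·T1 = [-1/5 -24/25 0; -11/10 -7/25 0; 0 0 1]
T4·…·T1 = [1/5 24/25 0; -11/10 -7/25 0; 0 0 1]
T5·…·T1 = [-181/170 -297/425 0; 29/85 -304/425 0; 0 0 1]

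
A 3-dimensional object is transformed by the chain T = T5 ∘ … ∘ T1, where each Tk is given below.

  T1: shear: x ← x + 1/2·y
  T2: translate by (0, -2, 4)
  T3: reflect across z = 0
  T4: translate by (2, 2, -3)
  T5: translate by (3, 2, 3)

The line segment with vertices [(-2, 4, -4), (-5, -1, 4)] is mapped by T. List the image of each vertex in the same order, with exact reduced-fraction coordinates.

T1 shear: x ← x + 1/2·y: (-2, 4, -4) → (0, 4, -4); (-5, -1, 4) → (-11/2, -1, 4)
T2 translate by (0, -2, 4): (0, 4, -4) → (0, 2, 0); (-11/2, -1, 4) → (-11/2, -3, 8)
T3 reflect across z = 0: (0, 2, 0) → (0, 2, 0); (-11/2, -3, 8) → (-11/2, -3, -8)
T4 translate by (2, 2, -3): (0, 2, 0) → (2, 4, -3); (-11/2, -3, -8) → (-7/2, -1, -11)
T5 translate by (3, 2, 3): (2, 4, -3) → (5, 6, 0); (-7/2, -1, -11) → (-1/2, 1, -8)

image vertices: (5, 6, 0), (-1/2, 1, -8)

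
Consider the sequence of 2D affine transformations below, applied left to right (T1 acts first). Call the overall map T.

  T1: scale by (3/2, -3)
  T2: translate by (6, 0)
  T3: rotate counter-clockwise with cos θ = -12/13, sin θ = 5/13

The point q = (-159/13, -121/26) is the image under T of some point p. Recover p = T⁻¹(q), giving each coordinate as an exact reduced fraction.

T1 = [3/2 0 0; 0 -3 0; 0 0 1]
T2·T1 = [3/2 0 6; 0 -3 0; 0 0 1]
T3·…·T1 = [-18/13 15/13 -72/13; 15/26 36/13 30/13; 0 0 1]
det M = -9/2; M⁻¹ = [-8/13 10/39 -4; 5/39 4/13 0; 0 0 1]
M⁻¹ · (-159/13, -121/26)ᵀ = (7/3, -3)ᵀ

p = (7/3, -3)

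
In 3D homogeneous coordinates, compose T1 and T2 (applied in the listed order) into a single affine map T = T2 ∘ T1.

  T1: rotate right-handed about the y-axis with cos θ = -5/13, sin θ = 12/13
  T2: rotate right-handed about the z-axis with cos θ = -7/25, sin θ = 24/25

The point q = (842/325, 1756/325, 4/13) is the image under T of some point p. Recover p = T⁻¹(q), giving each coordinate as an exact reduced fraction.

p = (-2, -4, 4)

T1 = [-5/13 0 12/13 0; 0 1 0 0; -12/13 0 -5/13 0; 0 0 0 1]
T2·T1 = [7/65 -24/25 -84/325 0; -24/65 -7/25 288/325 0; -12/13 0 -5/13 0; 0 0 0 1]
det M = 1; M⁻¹ = [7/65 -24/65 -12/13 0; -24/25 -7/25 0 0; -84/325 288/325 -5/13 0; 0 0 0 1]
M⁻¹ · (842/325, 1756/325, 4/13)ᵀ = (-2, -4, 4)ᵀ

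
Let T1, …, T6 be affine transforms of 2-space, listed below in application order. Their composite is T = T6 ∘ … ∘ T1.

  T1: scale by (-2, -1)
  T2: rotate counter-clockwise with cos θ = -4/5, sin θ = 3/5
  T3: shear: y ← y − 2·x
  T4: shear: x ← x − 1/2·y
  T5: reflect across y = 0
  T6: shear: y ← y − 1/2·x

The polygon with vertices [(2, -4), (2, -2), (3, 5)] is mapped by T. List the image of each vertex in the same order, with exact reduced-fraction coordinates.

T1 scale by (-2, -1): (2, -4) → (-4, 4); (2, -2) → (-4, 2); (3, 5) → (-6, -5)
T2 rotate counter-clockwise with cos θ = -4/5, sin θ = 3/5: (-4, 4) → (4/5, -28/5); (-4, 2) → (2, -4); (-6, -5) → (39/5, 2/5)
T3 shear: y ← y − 2·x: (4/5, -28/5) → (4/5, -36/5); (2, -4) → (2, -8); (39/5, 2/5) → (39/5, -76/5)
T4 shear: x ← x − 1/2·y: (4/5, -36/5) → (22/5, -36/5); (2, -8) → (6, -8); (39/5, -76/5) → (77/5, -76/5)
T5 reflect across y = 0: (22/5, -36/5) → (22/5, 36/5); (6, -8) → (6, 8); (77/5, -76/5) → (77/5, 76/5)
T6 shear: y ← y − 1/2·x: (22/5, 36/5) → (22/5, 5); (6, 8) → (6, 5); (77/5, 76/5) → (77/5, 15/2)

image vertices: (22/5, 5), (6, 5), (77/5, 15/2)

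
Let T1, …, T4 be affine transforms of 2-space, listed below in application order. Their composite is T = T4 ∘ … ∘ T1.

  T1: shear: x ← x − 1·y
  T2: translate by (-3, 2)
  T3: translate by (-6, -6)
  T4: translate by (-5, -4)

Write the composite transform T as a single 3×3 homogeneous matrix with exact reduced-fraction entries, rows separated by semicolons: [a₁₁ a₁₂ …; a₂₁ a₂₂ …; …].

T1 = [1 -1 0; 0 1 0; 0 0 1]
T2·T1 = [1 -1 -3; 0 1 2; 0 0 1]
T3·…·T1 = [1 -1 -9; 0 1 -4; 0 0 1]
T4·…·T1 = [1 -1 -14; 0 1 -8; 0 0 1]

T = [1 -1 -14; 0 1 -8; 0 0 1]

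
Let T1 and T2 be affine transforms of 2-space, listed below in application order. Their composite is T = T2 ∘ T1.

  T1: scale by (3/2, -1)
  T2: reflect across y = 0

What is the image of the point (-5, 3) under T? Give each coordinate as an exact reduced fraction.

T1 scale by (3/2, -1): (-5, 3) → (-15/2, -3)
T2 reflect across y = 0: (-15/2, -3) → (-15/2, 3)

T(p) = (-15/2, 3)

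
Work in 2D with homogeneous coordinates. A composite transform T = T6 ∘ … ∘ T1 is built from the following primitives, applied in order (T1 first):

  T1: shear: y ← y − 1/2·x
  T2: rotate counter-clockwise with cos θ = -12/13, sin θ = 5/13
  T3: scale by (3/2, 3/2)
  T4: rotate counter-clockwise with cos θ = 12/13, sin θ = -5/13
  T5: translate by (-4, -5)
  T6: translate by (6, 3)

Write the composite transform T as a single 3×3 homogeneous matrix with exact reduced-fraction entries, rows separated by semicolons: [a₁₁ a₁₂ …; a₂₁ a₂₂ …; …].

T1 = [1 0 0; -1/2 1 0; 0 0 1]
T2·T1 = [-19/26 -5/13 0; 11/13 -12/13 0; 0 0 1]
T3·…·T1 = [-57/52 -15/26 0; 33/26 -18/13 0; 0 0 1]
T4·…·T1 = [-177/338 -180/169 0; 1077/676 -357/338 0; 0 0 1]
T5·…·T1 = [-177/338 -180/169 -4; 1077/676 -357/338 -5; 0 0 1]
T6·…·T1 = [-177/338 -180/169 2; 1077/676 -357/338 -2; 0 0 1]

T = [-177/338 -180/169 2; 1077/676 -357/338 -2; 0 0 1]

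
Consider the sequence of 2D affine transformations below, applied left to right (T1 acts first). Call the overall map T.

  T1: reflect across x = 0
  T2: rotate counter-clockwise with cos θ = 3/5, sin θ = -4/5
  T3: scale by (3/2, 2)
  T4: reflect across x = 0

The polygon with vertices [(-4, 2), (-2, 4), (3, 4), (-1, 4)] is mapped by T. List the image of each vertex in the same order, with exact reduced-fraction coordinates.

T1 reflect across x = 0: (-4, 2) → (4, 2); (-2, 4) → (2, 4); (3, 4) → (-3, 4); (-1, 4) → (1, 4)
T2 rotate counter-clockwise with cos θ = 3/5, sin θ = -4/5: (4, 2) → (4, -2); (2, 4) → (22/5, 4/5); (-3, 4) → (7/5, 24/5); (1, 4) → (19/5, 8/5)
T3 scale by (3/2, 2): (4, -2) → (6, -4); (22/5, 4/5) → (33/5, 8/5); (7/5, 24/5) → (21/10, 48/5); (19/5, 8/5) → (57/10, 16/5)
T4 reflect across x = 0: (6, -4) → (-6, -4); (33/5, 8/5) → (-33/5, 8/5); (21/10, 48/5) → (-21/10, 48/5); (57/10, 16/5) → (-57/10, 16/5)

image vertices: (-6, -4), (-33/5, 8/5), (-21/10, 48/5), (-57/10, 16/5)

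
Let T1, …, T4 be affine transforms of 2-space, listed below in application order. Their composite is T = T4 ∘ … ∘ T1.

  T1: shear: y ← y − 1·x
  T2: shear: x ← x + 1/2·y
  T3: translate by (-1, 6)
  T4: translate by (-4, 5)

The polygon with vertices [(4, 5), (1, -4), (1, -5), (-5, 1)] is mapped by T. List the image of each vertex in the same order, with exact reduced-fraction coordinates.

image vertices: (-1/2, 12), (-13/2, 6), (-7, 5), (-7, 17)

T1 shear: y ← y − 1·x: (4, 5) → (4, 1); (1, -4) → (1, -5); (1, -5) → (1, -6); (-5, 1) → (-5, 6)
T2 shear: x ← x + 1/2·y: (4, 1) → (9/2, 1); (1, -5) → (-3/2, -5); (1, -6) → (-2, -6); (-5, 6) → (-2, 6)
T3 translate by (-1, 6): (9/2, 1) → (7/2, 7); (-3/2, -5) → (-5/2, 1); (-2, -6) → (-3, 0); (-2, 6) → (-3, 12)
T4 translate by (-4, 5): (7/2, 7) → (-1/2, 12); (-5/2, 1) → (-13/2, 6); (-3, 0) → (-7, 5); (-3, 12) → (-7, 17)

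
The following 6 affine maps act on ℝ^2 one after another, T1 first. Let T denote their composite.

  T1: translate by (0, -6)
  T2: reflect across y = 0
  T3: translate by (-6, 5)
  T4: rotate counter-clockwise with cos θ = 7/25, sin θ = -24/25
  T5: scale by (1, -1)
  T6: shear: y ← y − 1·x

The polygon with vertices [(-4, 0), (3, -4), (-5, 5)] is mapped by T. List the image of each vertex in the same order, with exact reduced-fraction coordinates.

T1 translate by (0, -6): (-4, 0) → (-4, -6); (3, -4) → (3, -10); (-5, 5) → (-5, -1)
T2 reflect across y = 0: (-4, -6) → (-4, 6); (3, -10) → (3, 10); (-5, -1) → (-5, 1)
T3 translate by (-6, 5): (-4, 6) → (-10, 11); (3, 10) → (-3, 15); (-5, 1) → (-11, 6)
T4 rotate counter-clockwise with cos θ = 7/25, sin θ = -24/25: (-10, 11) → (194/25, 317/25); (-3, 15) → (339/25, 177/25); (-11, 6) → (67/25, 306/25)
T5 scale by (1, -1): (194/25, 317/25) → (194/25, -317/25); (339/25, 177/25) → (339/25, -177/25); (67/25, 306/25) → (67/25, -306/25)
T6 shear: y ← y − 1·x: (194/25, -317/25) → (194/25, -511/25); (339/25, -177/25) → (339/25, -516/25); (67/25, -306/25) → (67/25, -373/25)

image vertices: (194/25, -511/25), (339/25, -516/25), (67/25, -373/25)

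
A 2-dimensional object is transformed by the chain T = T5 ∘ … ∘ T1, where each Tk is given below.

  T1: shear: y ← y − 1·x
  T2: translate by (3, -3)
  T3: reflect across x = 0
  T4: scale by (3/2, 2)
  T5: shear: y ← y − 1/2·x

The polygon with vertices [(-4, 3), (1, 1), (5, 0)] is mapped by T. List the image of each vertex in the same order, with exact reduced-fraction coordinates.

image vertices: (3/2, 29/4), (-6, -3), (-12, -10)

T1 shear: y ← y − 1·x: (-4, 3) → (-4, 7); (1, 1) → (1, 0); (5, 0) → (5, -5)
T2 translate by (3, -3): (-4, 7) → (-1, 4); (1, 0) → (4, -3); (5, -5) → (8, -8)
T3 reflect across x = 0: (-1, 4) → (1, 4); (4, -3) → (-4, -3); (8, -8) → (-8, -8)
T4 scale by (3/2, 2): (1, 4) → (3/2, 8); (-4, -3) → (-6, -6); (-8, -8) → (-12, -16)
T5 shear: y ← y − 1/2·x: (3/2, 8) → (3/2, 29/4); (-6, -6) → (-6, -3); (-12, -16) → (-12, -10)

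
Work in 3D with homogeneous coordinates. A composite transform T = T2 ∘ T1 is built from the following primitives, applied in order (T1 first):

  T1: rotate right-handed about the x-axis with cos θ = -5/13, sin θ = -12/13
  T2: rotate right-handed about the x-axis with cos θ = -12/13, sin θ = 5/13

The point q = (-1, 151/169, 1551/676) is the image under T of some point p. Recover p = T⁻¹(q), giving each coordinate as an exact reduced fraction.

T1 = [1 0 0 0; 0 -5/13 12/13 0; 0 -12/13 -5/13 0; 0 0 0 1]
T2·T1 = [1 0 0 0; 0 120/169 -119/169 0; 0 119/169 120/169 0; 0 0 0 1]
det M = 1; M⁻¹ = [1 0 0 0; 0 120/169 119/169 0; 0 -119/169 120/169 0; 0 0 0 1]
M⁻¹ · (-1, 151/169, 1551/676)ᵀ = (-1, 9/4, 1)ᵀ

p = (-1, 9/4, 1)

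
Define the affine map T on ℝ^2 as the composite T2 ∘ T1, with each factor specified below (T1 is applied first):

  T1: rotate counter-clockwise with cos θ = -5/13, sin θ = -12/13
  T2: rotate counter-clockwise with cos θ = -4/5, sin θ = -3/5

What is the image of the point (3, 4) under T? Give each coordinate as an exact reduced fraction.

T(p) = (-60/13, 25/13)

T1 rotate counter-clockwise with cos θ = -5/13, sin θ = -12/13: (3, 4) → (33/13, -56/13)
T2 rotate counter-clockwise with cos θ = -4/5, sin θ = -3/5: (33/13, -56/13) → (-60/13, 25/13)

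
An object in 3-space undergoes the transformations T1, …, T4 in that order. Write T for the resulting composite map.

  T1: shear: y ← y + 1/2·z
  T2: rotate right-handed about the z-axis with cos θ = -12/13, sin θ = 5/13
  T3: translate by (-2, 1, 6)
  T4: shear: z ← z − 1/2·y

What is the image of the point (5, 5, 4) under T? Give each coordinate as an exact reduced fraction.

T1 shear: y ← y + 1/2·z: (5, 5, 4) → (5, 7, 4)
T2 rotate right-handed about the z-axis with cos θ = -12/13, sin θ = 5/13: (5, 7, 4) → (-95/13, -59/13, 4)
T3 translate by (-2, 1, 6): (-95/13, -59/13, 4) → (-121/13, -46/13, 10)
T4 shear: z ← z − 1/2·y: (-121/13, -46/13, 10) → (-121/13, -46/13, 153/13)

T(p) = (-121/13, -46/13, 153/13)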